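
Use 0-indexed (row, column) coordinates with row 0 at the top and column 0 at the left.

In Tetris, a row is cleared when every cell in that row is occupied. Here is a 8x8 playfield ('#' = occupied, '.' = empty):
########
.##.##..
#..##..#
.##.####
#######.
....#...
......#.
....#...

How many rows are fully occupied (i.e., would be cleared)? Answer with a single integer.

Answer: 1

Derivation:
Check each row:
  row 0: 0 empty cells -> FULL (clear)
  row 1: 4 empty cells -> not full
  row 2: 4 empty cells -> not full
  row 3: 2 empty cells -> not full
  row 4: 1 empty cell -> not full
  row 5: 7 empty cells -> not full
  row 6: 7 empty cells -> not full
  row 7: 7 empty cells -> not full
Total rows cleared: 1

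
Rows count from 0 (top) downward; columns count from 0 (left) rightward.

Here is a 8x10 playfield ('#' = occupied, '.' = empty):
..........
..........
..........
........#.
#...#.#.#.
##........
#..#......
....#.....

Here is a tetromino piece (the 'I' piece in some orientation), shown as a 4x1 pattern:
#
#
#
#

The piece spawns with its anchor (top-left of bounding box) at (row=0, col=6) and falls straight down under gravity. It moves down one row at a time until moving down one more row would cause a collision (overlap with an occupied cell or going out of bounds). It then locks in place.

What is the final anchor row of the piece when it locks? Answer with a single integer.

Spawn at (row=0, col=6). Try each row:
  row 0: fits
  row 1: blocked -> lock at row 0

Answer: 0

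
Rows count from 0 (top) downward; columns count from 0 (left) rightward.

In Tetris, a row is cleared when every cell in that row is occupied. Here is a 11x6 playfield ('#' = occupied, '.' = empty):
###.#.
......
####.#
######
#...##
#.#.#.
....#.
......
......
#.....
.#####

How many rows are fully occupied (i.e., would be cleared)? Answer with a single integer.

Answer: 1

Derivation:
Check each row:
  row 0: 2 empty cells -> not full
  row 1: 6 empty cells -> not full
  row 2: 1 empty cell -> not full
  row 3: 0 empty cells -> FULL (clear)
  row 4: 3 empty cells -> not full
  row 5: 3 empty cells -> not full
  row 6: 5 empty cells -> not full
  row 7: 6 empty cells -> not full
  row 8: 6 empty cells -> not full
  row 9: 5 empty cells -> not full
  row 10: 1 empty cell -> not full
Total rows cleared: 1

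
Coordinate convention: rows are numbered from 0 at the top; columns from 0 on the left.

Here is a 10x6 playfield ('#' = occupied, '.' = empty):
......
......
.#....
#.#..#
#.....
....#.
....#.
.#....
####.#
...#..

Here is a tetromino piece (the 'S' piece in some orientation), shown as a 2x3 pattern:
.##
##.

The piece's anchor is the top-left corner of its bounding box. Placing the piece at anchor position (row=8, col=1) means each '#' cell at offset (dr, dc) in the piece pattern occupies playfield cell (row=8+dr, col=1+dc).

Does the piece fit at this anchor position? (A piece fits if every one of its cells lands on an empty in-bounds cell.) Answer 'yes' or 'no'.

Answer: no

Derivation:
Check each piece cell at anchor (8, 1):
  offset (0,1) -> (8,2): occupied ('#') -> FAIL
  offset (0,2) -> (8,3): occupied ('#') -> FAIL
  offset (1,0) -> (9,1): empty -> OK
  offset (1,1) -> (9,2): empty -> OK
All cells valid: no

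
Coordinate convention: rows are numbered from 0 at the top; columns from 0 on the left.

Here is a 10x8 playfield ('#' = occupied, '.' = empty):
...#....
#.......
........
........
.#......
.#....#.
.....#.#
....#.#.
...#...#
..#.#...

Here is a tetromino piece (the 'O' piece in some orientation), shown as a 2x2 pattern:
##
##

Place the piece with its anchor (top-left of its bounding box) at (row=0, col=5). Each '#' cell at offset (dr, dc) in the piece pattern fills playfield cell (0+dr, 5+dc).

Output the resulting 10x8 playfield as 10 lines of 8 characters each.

Answer: ...#.##.
#....##.
........
........
.#......
.#....#.
.....#.#
....#.#.
...#...#
..#.#...

Derivation:
Fill (0+0,5+0) = (0,5)
Fill (0+0,5+1) = (0,6)
Fill (0+1,5+0) = (1,5)
Fill (0+1,5+1) = (1,6)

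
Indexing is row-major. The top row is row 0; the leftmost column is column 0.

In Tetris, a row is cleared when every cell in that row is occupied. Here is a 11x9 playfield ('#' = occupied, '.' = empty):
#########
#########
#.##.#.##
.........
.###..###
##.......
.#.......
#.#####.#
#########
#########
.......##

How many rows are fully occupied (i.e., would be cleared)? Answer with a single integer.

Answer: 4

Derivation:
Check each row:
  row 0: 0 empty cells -> FULL (clear)
  row 1: 0 empty cells -> FULL (clear)
  row 2: 3 empty cells -> not full
  row 3: 9 empty cells -> not full
  row 4: 3 empty cells -> not full
  row 5: 7 empty cells -> not full
  row 6: 8 empty cells -> not full
  row 7: 2 empty cells -> not full
  row 8: 0 empty cells -> FULL (clear)
  row 9: 0 empty cells -> FULL (clear)
  row 10: 7 empty cells -> not full
Total rows cleared: 4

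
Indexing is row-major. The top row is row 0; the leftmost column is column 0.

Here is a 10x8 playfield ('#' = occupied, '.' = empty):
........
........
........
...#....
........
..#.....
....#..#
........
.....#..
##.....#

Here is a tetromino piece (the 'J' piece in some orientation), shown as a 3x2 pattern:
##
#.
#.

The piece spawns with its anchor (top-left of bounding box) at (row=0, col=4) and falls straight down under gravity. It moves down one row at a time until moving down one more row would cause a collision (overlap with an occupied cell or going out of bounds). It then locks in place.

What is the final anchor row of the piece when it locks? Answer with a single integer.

Spawn at (row=0, col=4). Try each row:
  row 0: fits
  row 1: fits
  row 2: fits
  row 3: fits
  row 4: blocked -> lock at row 3

Answer: 3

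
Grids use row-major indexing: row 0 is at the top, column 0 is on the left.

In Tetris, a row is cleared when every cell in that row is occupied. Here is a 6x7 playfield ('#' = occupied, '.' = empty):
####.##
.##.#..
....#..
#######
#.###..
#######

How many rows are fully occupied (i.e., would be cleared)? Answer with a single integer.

Answer: 2

Derivation:
Check each row:
  row 0: 1 empty cell -> not full
  row 1: 4 empty cells -> not full
  row 2: 6 empty cells -> not full
  row 3: 0 empty cells -> FULL (clear)
  row 4: 3 empty cells -> not full
  row 5: 0 empty cells -> FULL (clear)
Total rows cleared: 2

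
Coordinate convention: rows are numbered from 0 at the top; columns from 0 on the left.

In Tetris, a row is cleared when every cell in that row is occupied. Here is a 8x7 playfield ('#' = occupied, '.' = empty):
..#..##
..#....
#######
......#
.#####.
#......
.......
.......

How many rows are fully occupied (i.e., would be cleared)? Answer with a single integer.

Check each row:
  row 0: 4 empty cells -> not full
  row 1: 6 empty cells -> not full
  row 2: 0 empty cells -> FULL (clear)
  row 3: 6 empty cells -> not full
  row 4: 2 empty cells -> not full
  row 5: 6 empty cells -> not full
  row 6: 7 empty cells -> not full
  row 7: 7 empty cells -> not full
Total rows cleared: 1

Answer: 1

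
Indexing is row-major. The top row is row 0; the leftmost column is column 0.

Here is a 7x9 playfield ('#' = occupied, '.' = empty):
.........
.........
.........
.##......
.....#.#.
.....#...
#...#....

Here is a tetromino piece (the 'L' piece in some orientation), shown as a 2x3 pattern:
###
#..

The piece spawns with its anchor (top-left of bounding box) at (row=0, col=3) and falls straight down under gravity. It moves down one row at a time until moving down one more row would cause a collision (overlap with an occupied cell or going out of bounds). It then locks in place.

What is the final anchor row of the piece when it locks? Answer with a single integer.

Spawn at (row=0, col=3). Try each row:
  row 0: fits
  row 1: fits
  row 2: fits
  row 3: fits
  row 4: blocked -> lock at row 3

Answer: 3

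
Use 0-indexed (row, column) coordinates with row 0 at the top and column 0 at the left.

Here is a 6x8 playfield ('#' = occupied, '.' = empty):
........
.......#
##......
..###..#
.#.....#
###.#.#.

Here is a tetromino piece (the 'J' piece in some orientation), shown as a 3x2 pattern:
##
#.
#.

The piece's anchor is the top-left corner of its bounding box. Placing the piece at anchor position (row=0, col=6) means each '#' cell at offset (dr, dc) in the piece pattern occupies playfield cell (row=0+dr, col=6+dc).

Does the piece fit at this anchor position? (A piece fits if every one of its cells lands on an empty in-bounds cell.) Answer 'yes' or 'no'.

Check each piece cell at anchor (0, 6):
  offset (0,0) -> (0,6): empty -> OK
  offset (0,1) -> (0,7): empty -> OK
  offset (1,0) -> (1,6): empty -> OK
  offset (2,0) -> (2,6): empty -> OK
All cells valid: yes

Answer: yes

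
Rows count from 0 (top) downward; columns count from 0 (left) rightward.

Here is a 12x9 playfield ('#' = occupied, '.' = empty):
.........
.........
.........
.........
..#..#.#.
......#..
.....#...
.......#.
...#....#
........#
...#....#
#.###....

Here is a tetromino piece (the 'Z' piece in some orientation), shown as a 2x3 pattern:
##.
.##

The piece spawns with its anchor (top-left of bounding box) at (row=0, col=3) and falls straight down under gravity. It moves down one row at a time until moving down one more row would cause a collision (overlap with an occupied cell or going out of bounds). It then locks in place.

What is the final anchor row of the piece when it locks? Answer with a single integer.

Answer: 2

Derivation:
Spawn at (row=0, col=3). Try each row:
  row 0: fits
  row 1: fits
  row 2: fits
  row 3: blocked -> lock at row 2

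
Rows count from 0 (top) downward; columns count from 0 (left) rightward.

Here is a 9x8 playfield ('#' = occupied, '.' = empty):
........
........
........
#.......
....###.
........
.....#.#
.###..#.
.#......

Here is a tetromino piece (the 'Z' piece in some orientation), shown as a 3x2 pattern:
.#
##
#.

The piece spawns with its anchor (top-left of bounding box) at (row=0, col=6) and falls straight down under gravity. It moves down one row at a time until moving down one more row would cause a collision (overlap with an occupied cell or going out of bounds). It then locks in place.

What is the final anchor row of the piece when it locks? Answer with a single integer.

Spawn at (row=0, col=6). Try each row:
  row 0: fits
  row 1: fits
  row 2: blocked -> lock at row 1

Answer: 1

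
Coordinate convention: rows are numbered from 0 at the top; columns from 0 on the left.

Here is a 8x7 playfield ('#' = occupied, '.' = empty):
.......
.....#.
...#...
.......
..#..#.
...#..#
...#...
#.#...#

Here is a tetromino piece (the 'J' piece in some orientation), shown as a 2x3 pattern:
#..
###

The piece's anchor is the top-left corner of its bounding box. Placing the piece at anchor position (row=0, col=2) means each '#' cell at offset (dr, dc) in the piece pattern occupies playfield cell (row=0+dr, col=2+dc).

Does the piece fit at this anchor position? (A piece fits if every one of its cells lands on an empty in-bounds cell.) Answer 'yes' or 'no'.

Check each piece cell at anchor (0, 2):
  offset (0,0) -> (0,2): empty -> OK
  offset (1,0) -> (1,2): empty -> OK
  offset (1,1) -> (1,3): empty -> OK
  offset (1,2) -> (1,4): empty -> OK
All cells valid: yes

Answer: yes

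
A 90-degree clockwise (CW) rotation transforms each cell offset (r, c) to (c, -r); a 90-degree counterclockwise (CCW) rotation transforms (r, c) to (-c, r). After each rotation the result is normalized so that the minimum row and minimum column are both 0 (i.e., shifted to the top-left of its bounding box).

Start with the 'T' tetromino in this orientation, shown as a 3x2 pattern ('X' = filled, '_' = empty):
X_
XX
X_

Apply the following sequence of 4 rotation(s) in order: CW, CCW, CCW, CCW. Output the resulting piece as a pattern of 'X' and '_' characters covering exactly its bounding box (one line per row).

Start:
X_
XX
X_
After rotation 1 (CW):
XXX
_X_
After rotation 2 (CCW):
X_
XX
X_
After rotation 3 (CCW):
_X_
XXX
After rotation 4 (CCW):
_X
XX
_X

Answer: _X
XX
_X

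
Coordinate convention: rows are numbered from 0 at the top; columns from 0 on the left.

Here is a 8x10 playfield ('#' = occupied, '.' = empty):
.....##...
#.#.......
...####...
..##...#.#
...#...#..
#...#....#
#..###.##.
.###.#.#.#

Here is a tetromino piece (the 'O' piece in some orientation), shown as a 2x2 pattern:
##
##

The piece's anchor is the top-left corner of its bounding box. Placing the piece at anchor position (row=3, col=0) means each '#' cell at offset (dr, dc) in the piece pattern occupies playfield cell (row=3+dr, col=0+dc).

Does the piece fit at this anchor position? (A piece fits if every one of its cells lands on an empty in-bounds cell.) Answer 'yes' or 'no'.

Check each piece cell at anchor (3, 0):
  offset (0,0) -> (3,0): empty -> OK
  offset (0,1) -> (3,1): empty -> OK
  offset (1,0) -> (4,0): empty -> OK
  offset (1,1) -> (4,1): empty -> OK
All cells valid: yes

Answer: yes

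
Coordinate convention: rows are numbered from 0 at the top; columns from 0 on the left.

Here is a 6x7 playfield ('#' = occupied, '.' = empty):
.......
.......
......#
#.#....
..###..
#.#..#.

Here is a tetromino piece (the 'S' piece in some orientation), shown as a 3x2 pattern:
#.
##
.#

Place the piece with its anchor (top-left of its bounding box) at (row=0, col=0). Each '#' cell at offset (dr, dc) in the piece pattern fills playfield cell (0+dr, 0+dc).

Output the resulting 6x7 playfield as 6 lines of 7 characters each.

Answer: #......
##.....
.#....#
#.#....
..###..
#.#..#.

Derivation:
Fill (0+0,0+0) = (0,0)
Fill (0+1,0+0) = (1,0)
Fill (0+1,0+1) = (1,1)
Fill (0+2,0+1) = (2,1)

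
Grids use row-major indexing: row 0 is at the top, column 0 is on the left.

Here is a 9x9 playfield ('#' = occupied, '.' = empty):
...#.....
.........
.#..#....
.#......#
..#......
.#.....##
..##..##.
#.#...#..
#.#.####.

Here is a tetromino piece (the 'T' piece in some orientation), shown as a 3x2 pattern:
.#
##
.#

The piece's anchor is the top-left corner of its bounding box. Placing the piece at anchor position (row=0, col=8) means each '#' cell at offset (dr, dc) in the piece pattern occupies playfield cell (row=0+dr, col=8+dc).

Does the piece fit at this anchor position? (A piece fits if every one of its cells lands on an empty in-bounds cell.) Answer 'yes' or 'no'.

Answer: no

Derivation:
Check each piece cell at anchor (0, 8):
  offset (0,1) -> (0,9): out of bounds -> FAIL
  offset (1,0) -> (1,8): empty -> OK
  offset (1,1) -> (1,9): out of bounds -> FAIL
  offset (2,1) -> (2,9): out of bounds -> FAIL
All cells valid: no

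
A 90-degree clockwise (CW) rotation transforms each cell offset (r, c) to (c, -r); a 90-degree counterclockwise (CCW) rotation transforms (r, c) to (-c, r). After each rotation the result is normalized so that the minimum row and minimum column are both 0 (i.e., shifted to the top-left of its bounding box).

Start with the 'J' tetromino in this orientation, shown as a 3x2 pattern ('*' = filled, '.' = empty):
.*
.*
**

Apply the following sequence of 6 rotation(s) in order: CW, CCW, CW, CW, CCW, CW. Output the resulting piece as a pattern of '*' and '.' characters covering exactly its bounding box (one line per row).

Answer: **
*.
*.

Derivation:
Start:
.*
.*
**
After rotation 1 (CW):
*..
***
After rotation 2 (CCW):
.*
.*
**
After rotation 3 (CW):
*..
***
After rotation 4 (CW):
**
*.
*.
After rotation 5 (CCW):
*..
***
After rotation 6 (CW):
**
*.
*.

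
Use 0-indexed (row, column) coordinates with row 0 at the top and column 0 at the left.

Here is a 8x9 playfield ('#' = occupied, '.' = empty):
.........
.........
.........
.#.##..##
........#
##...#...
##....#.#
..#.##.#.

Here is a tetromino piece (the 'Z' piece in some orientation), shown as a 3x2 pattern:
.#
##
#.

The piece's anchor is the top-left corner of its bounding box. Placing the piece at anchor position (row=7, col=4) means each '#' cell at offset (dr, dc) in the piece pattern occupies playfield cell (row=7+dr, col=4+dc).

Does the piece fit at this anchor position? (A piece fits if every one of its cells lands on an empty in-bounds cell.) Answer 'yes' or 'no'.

Answer: no

Derivation:
Check each piece cell at anchor (7, 4):
  offset (0,1) -> (7,5): occupied ('#') -> FAIL
  offset (1,0) -> (8,4): out of bounds -> FAIL
  offset (1,1) -> (8,5): out of bounds -> FAIL
  offset (2,0) -> (9,4): out of bounds -> FAIL
All cells valid: no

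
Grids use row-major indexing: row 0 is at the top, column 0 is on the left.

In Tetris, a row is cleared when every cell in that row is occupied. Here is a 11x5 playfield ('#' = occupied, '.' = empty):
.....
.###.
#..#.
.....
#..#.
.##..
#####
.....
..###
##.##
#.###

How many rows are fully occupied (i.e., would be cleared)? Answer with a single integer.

Check each row:
  row 0: 5 empty cells -> not full
  row 1: 2 empty cells -> not full
  row 2: 3 empty cells -> not full
  row 3: 5 empty cells -> not full
  row 4: 3 empty cells -> not full
  row 5: 3 empty cells -> not full
  row 6: 0 empty cells -> FULL (clear)
  row 7: 5 empty cells -> not full
  row 8: 2 empty cells -> not full
  row 9: 1 empty cell -> not full
  row 10: 1 empty cell -> not full
Total rows cleared: 1

Answer: 1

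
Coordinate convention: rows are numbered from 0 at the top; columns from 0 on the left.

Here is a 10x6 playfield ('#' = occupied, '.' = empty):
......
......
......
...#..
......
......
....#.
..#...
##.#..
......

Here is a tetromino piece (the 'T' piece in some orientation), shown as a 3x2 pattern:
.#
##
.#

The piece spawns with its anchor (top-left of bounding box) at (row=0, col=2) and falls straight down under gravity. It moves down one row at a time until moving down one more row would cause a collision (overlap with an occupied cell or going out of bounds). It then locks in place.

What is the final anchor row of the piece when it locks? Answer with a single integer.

Answer: 0

Derivation:
Spawn at (row=0, col=2). Try each row:
  row 0: fits
  row 1: blocked -> lock at row 0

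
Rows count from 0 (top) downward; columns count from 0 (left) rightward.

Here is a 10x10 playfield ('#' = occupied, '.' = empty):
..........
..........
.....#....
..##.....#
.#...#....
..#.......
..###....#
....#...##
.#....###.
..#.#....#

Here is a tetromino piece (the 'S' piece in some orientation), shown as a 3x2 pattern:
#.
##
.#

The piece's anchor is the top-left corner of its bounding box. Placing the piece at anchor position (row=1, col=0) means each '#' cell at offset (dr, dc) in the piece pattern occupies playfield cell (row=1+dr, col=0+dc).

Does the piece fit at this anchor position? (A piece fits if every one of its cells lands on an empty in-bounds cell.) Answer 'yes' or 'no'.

Check each piece cell at anchor (1, 0):
  offset (0,0) -> (1,0): empty -> OK
  offset (1,0) -> (2,0): empty -> OK
  offset (1,1) -> (2,1): empty -> OK
  offset (2,1) -> (3,1): empty -> OK
All cells valid: yes

Answer: yes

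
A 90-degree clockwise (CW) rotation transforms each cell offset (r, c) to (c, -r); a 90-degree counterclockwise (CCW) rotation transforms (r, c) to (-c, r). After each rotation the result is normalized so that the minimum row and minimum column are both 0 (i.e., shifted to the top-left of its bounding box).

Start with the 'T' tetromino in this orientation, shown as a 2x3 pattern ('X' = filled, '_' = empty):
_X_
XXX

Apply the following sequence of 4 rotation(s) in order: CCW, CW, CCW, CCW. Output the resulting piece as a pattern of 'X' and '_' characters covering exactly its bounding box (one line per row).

Start:
_X_
XXX
After rotation 1 (CCW):
_X
XX
_X
After rotation 2 (CW):
_X_
XXX
After rotation 3 (CCW):
_X
XX
_X
After rotation 4 (CCW):
XXX
_X_

Answer: XXX
_X_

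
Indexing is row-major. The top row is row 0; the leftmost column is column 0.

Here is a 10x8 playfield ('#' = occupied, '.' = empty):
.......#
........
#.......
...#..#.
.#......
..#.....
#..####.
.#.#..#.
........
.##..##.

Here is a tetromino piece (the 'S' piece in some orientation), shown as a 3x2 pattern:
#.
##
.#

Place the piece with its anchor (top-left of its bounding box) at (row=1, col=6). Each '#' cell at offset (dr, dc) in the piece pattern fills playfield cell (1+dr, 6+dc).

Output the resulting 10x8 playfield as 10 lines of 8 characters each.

Fill (1+0,6+0) = (1,6)
Fill (1+1,6+0) = (2,6)
Fill (1+1,6+1) = (2,7)
Fill (1+2,6+1) = (3,7)

Answer: .......#
......#.
#.....##
...#..##
.#......
..#.....
#..####.
.#.#..#.
........
.##..##.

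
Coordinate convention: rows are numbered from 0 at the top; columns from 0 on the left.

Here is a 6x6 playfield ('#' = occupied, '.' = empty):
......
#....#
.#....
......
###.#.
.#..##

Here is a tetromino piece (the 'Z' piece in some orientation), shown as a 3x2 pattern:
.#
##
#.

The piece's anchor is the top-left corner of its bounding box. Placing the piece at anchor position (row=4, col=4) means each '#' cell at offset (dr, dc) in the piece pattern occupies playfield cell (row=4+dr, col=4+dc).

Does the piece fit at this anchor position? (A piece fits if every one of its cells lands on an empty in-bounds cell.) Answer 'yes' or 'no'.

Answer: no

Derivation:
Check each piece cell at anchor (4, 4):
  offset (0,1) -> (4,5): empty -> OK
  offset (1,0) -> (5,4): occupied ('#') -> FAIL
  offset (1,1) -> (5,5): occupied ('#') -> FAIL
  offset (2,0) -> (6,4): out of bounds -> FAIL
All cells valid: no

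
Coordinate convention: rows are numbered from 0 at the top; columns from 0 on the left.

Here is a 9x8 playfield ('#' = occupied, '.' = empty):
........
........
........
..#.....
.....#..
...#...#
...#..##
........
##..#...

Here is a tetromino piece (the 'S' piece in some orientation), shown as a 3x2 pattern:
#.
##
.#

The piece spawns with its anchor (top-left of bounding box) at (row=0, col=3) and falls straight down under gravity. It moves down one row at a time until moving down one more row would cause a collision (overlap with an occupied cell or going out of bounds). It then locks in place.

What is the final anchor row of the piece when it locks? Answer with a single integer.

Answer: 3

Derivation:
Spawn at (row=0, col=3). Try each row:
  row 0: fits
  row 1: fits
  row 2: fits
  row 3: fits
  row 4: blocked -> lock at row 3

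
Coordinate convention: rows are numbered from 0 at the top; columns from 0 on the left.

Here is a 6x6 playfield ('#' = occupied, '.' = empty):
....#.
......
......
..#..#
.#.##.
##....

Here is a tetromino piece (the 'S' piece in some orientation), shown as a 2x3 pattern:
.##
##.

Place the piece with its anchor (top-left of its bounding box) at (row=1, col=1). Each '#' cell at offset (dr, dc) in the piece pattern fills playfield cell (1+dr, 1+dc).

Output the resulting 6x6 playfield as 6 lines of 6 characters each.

Fill (1+0,1+1) = (1,2)
Fill (1+0,1+2) = (1,3)
Fill (1+1,1+0) = (2,1)
Fill (1+1,1+1) = (2,2)

Answer: ....#.
..##..
.##...
..#..#
.#.##.
##....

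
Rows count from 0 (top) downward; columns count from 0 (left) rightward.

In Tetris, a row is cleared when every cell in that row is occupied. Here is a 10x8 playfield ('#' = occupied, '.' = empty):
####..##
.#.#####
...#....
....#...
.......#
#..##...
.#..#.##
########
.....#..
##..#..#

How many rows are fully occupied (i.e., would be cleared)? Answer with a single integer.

Check each row:
  row 0: 2 empty cells -> not full
  row 1: 2 empty cells -> not full
  row 2: 7 empty cells -> not full
  row 3: 7 empty cells -> not full
  row 4: 7 empty cells -> not full
  row 5: 5 empty cells -> not full
  row 6: 4 empty cells -> not full
  row 7: 0 empty cells -> FULL (clear)
  row 8: 7 empty cells -> not full
  row 9: 4 empty cells -> not full
Total rows cleared: 1

Answer: 1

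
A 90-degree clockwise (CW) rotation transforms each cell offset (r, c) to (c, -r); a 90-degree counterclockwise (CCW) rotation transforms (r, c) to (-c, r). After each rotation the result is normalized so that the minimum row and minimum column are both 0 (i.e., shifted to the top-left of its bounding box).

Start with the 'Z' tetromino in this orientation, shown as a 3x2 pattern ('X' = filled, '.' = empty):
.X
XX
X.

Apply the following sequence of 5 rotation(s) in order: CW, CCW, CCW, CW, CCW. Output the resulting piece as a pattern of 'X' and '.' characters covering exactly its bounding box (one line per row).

Start:
.X
XX
X.
After rotation 1 (CW):
XX.
.XX
After rotation 2 (CCW):
.X
XX
X.
After rotation 3 (CCW):
XX.
.XX
After rotation 4 (CW):
.X
XX
X.
After rotation 5 (CCW):
XX.
.XX

Answer: XX.
.XX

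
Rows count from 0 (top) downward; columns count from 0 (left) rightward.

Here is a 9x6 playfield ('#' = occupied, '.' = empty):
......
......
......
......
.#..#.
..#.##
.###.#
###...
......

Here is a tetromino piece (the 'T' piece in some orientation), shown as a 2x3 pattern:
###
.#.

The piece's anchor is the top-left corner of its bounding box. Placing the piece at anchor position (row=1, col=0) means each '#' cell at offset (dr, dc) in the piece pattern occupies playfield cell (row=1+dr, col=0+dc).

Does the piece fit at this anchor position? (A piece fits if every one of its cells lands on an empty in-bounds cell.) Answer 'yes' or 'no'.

Answer: yes

Derivation:
Check each piece cell at anchor (1, 0):
  offset (0,0) -> (1,0): empty -> OK
  offset (0,1) -> (1,1): empty -> OK
  offset (0,2) -> (1,2): empty -> OK
  offset (1,1) -> (2,1): empty -> OK
All cells valid: yes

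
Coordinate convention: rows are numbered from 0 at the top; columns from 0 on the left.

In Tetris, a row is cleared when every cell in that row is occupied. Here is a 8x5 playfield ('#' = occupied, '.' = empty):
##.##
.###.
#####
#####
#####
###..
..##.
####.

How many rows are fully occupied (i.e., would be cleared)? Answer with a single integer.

Check each row:
  row 0: 1 empty cell -> not full
  row 1: 2 empty cells -> not full
  row 2: 0 empty cells -> FULL (clear)
  row 3: 0 empty cells -> FULL (clear)
  row 4: 0 empty cells -> FULL (clear)
  row 5: 2 empty cells -> not full
  row 6: 3 empty cells -> not full
  row 7: 1 empty cell -> not full
Total rows cleared: 3

Answer: 3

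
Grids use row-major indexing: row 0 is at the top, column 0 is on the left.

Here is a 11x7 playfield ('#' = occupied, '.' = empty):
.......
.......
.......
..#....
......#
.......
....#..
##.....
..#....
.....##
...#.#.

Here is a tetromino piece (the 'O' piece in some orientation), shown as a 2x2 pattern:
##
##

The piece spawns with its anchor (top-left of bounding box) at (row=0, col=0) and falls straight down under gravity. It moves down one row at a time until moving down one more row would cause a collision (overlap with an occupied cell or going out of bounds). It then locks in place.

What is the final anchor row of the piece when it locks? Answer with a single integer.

Answer: 5

Derivation:
Spawn at (row=0, col=0). Try each row:
  row 0: fits
  row 1: fits
  row 2: fits
  row 3: fits
  row 4: fits
  row 5: fits
  row 6: blocked -> lock at row 5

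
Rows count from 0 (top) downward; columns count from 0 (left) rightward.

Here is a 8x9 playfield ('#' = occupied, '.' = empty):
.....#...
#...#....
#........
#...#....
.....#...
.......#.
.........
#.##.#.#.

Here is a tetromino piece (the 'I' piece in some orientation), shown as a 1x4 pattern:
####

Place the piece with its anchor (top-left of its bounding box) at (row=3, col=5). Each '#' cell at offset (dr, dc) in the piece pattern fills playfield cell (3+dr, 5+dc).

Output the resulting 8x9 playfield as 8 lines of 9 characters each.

Fill (3+0,5+0) = (3,5)
Fill (3+0,5+1) = (3,6)
Fill (3+0,5+2) = (3,7)
Fill (3+0,5+3) = (3,8)

Answer: .....#...
#...#....
#........
#...#####
.....#...
.......#.
.........
#.##.#.#.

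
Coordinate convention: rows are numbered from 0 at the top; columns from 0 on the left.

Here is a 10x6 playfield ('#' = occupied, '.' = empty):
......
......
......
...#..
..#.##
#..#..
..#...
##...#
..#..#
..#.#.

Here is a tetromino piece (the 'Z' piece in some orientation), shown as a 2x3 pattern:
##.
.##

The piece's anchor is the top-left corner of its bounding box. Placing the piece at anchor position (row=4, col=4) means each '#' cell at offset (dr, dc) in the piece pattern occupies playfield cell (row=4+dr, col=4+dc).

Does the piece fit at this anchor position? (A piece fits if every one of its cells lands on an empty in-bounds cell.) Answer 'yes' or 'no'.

Check each piece cell at anchor (4, 4):
  offset (0,0) -> (4,4): occupied ('#') -> FAIL
  offset (0,1) -> (4,5): occupied ('#') -> FAIL
  offset (1,1) -> (5,5): empty -> OK
  offset (1,2) -> (5,6): out of bounds -> FAIL
All cells valid: no

Answer: no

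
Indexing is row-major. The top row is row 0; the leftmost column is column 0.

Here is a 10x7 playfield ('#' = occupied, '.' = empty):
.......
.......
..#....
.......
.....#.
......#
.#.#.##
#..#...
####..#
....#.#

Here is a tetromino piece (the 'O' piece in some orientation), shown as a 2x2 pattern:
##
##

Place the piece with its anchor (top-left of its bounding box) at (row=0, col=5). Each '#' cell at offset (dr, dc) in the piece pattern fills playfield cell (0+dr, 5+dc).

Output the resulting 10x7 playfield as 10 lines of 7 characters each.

Fill (0+0,5+0) = (0,5)
Fill (0+0,5+1) = (0,6)
Fill (0+1,5+0) = (1,5)
Fill (0+1,5+1) = (1,6)

Answer: .....##
.....##
..#....
.......
.....#.
......#
.#.#.##
#..#...
####..#
....#.#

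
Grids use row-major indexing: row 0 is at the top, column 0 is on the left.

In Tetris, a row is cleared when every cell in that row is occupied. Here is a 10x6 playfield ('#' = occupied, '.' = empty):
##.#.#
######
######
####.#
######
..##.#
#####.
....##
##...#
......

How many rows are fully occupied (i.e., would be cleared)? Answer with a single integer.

Check each row:
  row 0: 2 empty cells -> not full
  row 1: 0 empty cells -> FULL (clear)
  row 2: 0 empty cells -> FULL (clear)
  row 3: 1 empty cell -> not full
  row 4: 0 empty cells -> FULL (clear)
  row 5: 3 empty cells -> not full
  row 6: 1 empty cell -> not full
  row 7: 4 empty cells -> not full
  row 8: 3 empty cells -> not full
  row 9: 6 empty cells -> not full
Total rows cleared: 3

Answer: 3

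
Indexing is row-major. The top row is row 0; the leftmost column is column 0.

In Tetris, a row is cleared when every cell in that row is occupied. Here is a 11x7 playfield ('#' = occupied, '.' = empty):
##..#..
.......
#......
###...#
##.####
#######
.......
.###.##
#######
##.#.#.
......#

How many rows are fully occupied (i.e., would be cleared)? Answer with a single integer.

Answer: 2

Derivation:
Check each row:
  row 0: 4 empty cells -> not full
  row 1: 7 empty cells -> not full
  row 2: 6 empty cells -> not full
  row 3: 3 empty cells -> not full
  row 4: 1 empty cell -> not full
  row 5: 0 empty cells -> FULL (clear)
  row 6: 7 empty cells -> not full
  row 7: 2 empty cells -> not full
  row 8: 0 empty cells -> FULL (clear)
  row 9: 3 empty cells -> not full
  row 10: 6 empty cells -> not full
Total rows cleared: 2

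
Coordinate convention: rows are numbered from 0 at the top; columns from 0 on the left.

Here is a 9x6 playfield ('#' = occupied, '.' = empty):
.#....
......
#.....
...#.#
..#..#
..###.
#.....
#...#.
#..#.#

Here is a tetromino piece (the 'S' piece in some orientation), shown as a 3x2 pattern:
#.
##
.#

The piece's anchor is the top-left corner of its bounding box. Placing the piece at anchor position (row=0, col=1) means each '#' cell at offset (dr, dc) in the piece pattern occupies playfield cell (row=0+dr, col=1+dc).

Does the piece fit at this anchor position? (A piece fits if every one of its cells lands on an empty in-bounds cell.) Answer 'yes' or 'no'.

Answer: no

Derivation:
Check each piece cell at anchor (0, 1):
  offset (0,0) -> (0,1): occupied ('#') -> FAIL
  offset (1,0) -> (1,1): empty -> OK
  offset (1,1) -> (1,2): empty -> OK
  offset (2,1) -> (2,2): empty -> OK
All cells valid: no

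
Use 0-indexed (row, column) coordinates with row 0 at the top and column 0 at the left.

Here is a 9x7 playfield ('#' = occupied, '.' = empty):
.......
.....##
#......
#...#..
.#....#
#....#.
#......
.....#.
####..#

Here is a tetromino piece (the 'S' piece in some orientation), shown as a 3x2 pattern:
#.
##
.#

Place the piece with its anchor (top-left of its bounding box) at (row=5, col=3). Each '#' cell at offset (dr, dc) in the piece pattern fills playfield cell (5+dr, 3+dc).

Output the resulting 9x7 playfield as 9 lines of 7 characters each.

Fill (5+0,3+0) = (5,3)
Fill (5+1,3+0) = (6,3)
Fill (5+1,3+1) = (6,4)
Fill (5+2,3+1) = (7,4)

Answer: .......
.....##
#......
#...#..
.#....#
#..#.#.
#..##..
....##.
####..#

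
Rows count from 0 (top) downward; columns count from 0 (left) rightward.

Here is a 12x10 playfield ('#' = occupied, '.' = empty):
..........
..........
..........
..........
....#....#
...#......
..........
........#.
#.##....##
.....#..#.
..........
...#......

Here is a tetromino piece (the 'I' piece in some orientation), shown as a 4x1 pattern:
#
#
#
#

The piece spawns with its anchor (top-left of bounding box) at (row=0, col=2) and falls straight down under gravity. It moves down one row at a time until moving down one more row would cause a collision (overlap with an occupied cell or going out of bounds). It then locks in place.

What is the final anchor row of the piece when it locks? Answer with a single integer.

Answer: 4

Derivation:
Spawn at (row=0, col=2). Try each row:
  row 0: fits
  row 1: fits
  row 2: fits
  row 3: fits
  row 4: fits
  row 5: blocked -> lock at row 4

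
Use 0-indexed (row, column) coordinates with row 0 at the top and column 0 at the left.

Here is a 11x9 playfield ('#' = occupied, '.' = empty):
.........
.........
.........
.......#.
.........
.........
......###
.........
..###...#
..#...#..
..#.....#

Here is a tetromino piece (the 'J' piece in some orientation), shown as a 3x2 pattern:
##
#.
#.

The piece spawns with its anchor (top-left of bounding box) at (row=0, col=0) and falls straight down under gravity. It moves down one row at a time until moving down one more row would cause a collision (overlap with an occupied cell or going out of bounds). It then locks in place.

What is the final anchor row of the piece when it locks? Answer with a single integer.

Answer: 8

Derivation:
Spawn at (row=0, col=0). Try each row:
  row 0: fits
  row 1: fits
  row 2: fits
  row 3: fits
  row 4: fits
  row 5: fits
  row 6: fits
  row 7: fits
  row 8: fits
  row 9: blocked -> lock at row 8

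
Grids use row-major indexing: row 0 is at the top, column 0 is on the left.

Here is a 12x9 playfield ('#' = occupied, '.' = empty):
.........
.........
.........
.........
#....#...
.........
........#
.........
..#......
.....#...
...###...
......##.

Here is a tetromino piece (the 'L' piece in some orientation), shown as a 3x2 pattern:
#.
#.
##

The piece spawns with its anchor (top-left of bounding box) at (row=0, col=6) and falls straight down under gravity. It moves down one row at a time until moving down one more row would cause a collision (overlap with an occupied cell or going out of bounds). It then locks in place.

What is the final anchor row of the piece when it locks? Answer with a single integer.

Spawn at (row=0, col=6). Try each row:
  row 0: fits
  row 1: fits
  row 2: fits
  row 3: fits
  row 4: fits
  row 5: fits
  row 6: fits
  row 7: fits
  row 8: fits
  row 9: blocked -> lock at row 8

Answer: 8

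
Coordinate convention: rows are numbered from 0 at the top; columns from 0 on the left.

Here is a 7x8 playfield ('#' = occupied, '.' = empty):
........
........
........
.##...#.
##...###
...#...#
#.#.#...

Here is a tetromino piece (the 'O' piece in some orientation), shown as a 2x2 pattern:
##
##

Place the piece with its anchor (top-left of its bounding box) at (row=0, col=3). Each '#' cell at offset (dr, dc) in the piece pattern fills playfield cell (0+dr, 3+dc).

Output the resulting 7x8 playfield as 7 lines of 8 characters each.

Fill (0+0,3+0) = (0,3)
Fill (0+0,3+1) = (0,4)
Fill (0+1,3+0) = (1,3)
Fill (0+1,3+1) = (1,4)

Answer: ...##...
...##...
........
.##...#.
##...###
...#...#
#.#.#...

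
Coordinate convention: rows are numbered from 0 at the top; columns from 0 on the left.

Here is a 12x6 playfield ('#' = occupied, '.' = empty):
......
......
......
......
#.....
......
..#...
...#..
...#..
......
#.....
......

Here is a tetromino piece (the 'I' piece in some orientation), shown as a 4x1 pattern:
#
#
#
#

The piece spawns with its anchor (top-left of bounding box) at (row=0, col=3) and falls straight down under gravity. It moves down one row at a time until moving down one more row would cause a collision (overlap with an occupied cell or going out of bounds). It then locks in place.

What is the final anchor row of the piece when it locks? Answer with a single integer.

Answer: 3

Derivation:
Spawn at (row=0, col=3). Try each row:
  row 0: fits
  row 1: fits
  row 2: fits
  row 3: fits
  row 4: blocked -> lock at row 3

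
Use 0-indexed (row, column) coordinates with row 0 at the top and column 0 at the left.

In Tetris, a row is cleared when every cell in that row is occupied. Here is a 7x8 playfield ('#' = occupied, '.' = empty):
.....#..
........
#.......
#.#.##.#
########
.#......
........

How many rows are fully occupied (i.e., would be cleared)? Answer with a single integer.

Check each row:
  row 0: 7 empty cells -> not full
  row 1: 8 empty cells -> not full
  row 2: 7 empty cells -> not full
  row 3: 3 empty cells -> not full
  row 4: 0 empty cells -> FULL (clear)
  row 5: 7 empty cells -> not full
  row 6: 8 empty cells -> not full
Total rows cleared: 1

Answer: 1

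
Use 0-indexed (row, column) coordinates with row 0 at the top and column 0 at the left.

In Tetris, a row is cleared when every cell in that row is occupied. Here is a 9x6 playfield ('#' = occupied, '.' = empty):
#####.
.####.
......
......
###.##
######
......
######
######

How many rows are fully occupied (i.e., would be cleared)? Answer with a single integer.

Check each row:
  row 0: 1 empty cell -> not full
  row 1: 2 empty cells -> not full
  row 2: 6 empty cells -> not full
  row 3: 6 empty cells -> not full
  row 4: 1 empty cell -> not full
  row 5: 0 empty cells -> FULL (clear)
  row 6: 6 empty cells -> not full
  row 7: 0 empty cells -> FULL (clear)
  row 8: 0 empty cells -> FULL (clear)
Total rows cleared: 3

Answer: 3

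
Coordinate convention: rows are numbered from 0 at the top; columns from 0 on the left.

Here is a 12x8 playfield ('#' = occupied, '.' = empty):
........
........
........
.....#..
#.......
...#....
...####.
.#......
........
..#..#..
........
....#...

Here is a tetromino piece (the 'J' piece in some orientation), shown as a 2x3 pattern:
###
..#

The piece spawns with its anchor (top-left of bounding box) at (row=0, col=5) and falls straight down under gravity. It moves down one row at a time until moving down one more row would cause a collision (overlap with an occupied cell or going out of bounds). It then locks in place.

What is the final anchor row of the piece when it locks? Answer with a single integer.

Answer: 2

Derivation:
Spawn at (row=0, col=5). Try each row:
  row 0: fits
  row 1: fits
  row 2: fits
  row 3: blocked -> lock at row 2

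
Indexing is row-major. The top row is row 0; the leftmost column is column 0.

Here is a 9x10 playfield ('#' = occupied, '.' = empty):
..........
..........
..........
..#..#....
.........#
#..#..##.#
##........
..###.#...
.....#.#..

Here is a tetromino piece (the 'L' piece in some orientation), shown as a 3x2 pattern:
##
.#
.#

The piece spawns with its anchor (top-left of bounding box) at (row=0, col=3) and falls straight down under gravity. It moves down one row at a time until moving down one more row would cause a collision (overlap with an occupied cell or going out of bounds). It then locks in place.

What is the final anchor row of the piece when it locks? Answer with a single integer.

Spawn at (row=0, col=3). Try each row:
  row 0: fits
  row 1: fits
  row 2: fits
  row 3: fits
  row 4: fits
  row 5: blocked -> lock at row 4

Answer: 4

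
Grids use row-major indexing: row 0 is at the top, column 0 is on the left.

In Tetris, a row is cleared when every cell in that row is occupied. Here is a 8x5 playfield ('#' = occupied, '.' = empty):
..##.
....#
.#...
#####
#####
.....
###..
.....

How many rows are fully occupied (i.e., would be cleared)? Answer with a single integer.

Check each row:
  row 0: 3 empty cells -> not full
  row 1: 4 empty cells -> not full
  row 2: 4 empty cells -> not full
  row 3: 0 empty cells -> FULL (clear)
  row 4: 0 empty cells -> FULL (clear)
  row 5: 5 empty cells -> not full
  row 6: 2 empty cells -> not full
  row 7: 5 empty cells -> not full
Total rows cleared: 2

Answer: 2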